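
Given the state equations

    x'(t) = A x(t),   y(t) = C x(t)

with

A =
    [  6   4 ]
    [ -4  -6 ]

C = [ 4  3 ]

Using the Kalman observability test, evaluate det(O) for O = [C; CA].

CA = [[12, -2]]
Observability matrix O = [C; CA] = [[4, 3], [12, -2]]
det(O) = 4·(-2) - 3·12 = -8 - 36 = -44
Since det(O) ≠ 0, rank(O) = 2 and the system is completely observable.

-44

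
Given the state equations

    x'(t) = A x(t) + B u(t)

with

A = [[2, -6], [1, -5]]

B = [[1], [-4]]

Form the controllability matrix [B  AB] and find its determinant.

125

AB = [[26], [21]]
Controllability matrix C = [B  AB] = [[1, 26], [-4, 21]]
det(C) = 1·21 - 26·(-4) = 21 - (-104) = 125
Since det(C) ≠ 0, rank(C) = 2 and the system is completely controllable.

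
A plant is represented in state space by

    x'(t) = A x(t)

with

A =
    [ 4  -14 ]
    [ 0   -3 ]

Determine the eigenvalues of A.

-3, 4

det(sI - A) = s^2 - (tr A)s + det A, with tr A = 4 + (-3) = 1 and det A = 4·(-3) - (-14)·0 = -12 - 0 = -12.
So p(s) = det(sI - A) = s^2 - s - 12.
Factor s^2 - s - 12: two numbers with sum 1 and product -12 are 4 and -3, so s^2 - s - 12 = (s - 4)(s + 3).
Hence p(s) = (s - 4) (s + 3), with roots -3, 4.
At least one eigenvalue has non-negative real part, so the system is not asymptotically stable.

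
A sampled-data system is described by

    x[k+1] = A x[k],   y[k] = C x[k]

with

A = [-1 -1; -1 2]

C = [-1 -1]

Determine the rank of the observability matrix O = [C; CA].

2

CA = [[2, -1]]
Observability matrix O = [C; CA] = [[-1, -1], [2, -1]]
det(O) = (-1)·(-1) - (-1)·2 = 1 - (-2) = 3 ≠ 0, so rank(O) = 2.
rank(O) = 2 = n, so the pair (A, C) is completely observable.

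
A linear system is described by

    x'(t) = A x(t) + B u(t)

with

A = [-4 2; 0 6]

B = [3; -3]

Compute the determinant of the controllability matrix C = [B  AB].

-108

AB = [[-18], [-18]]
Controllability matrix C = [B  AB] = [[3, -18], [-3, -18]]
det(C) = 3·(-18) - (-18)·(-3) = -54 - 54 = -108
Since det(C) ≠ 0, rank(C) = 2 and the system is completely controllable.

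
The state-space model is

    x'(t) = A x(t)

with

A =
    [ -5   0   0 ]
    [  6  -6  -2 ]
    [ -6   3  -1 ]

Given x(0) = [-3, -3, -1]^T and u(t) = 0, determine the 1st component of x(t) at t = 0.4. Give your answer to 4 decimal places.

det(sI - A) = s^3 - (tr A)s^2 + (M11 + M22 + M33)s - det A, where Mii is the 2×2 principal minor of A obtained by deleting row i and column i.
tr A = (-5) + (-6) + (-1) = -12; M11 = (-6)·(-1) - (-2)·3 = 6 - (-6) = 12; M22 = (-5)·(-1) - 0·(-6) = 5 - 0 = 5; M33 = (-5)·(-6) - 0·6 = 30 - 0 = 30; sum of minors = 47.
det A = (-5)·((-6)·(-1) - (-2)·3) - 0·(6·(-1) - (-2)·(-6)) + 0·(6·3 - (-6)·(-6)) = (-5)·12 - 0·(-18) + 0·(-18) = -60.
So p(s) = det(sI - A) = s^3 + 12s^2 + 47s + 60.
Rational-root test: any integer root divides 60. Testing small divisors, s = -3 works: p(-3) = -27 + 108 + (-141) + 60 = 0, so (s + 3) is a factor.
Dividing, p(s) = (s + 3)(s^2 + 9s + 20).
Factor s^2 + 9s + 20: two numbers with sum -9 and product 20 are -4 and -5, so s^2 + 9s + 20 = (s + 4)(s + 5).
Hence p(s) = (s + 3) (s + 4) (s + 5), with roots -5, -4, -3.
The eigenvalues -5, -4, -3 are distinct and real, so A is diagonalisable and x(t) = e^{At} x(0) = V diag(e^{λ_i t}) V^{-1} x(0), where the columns of V are the eigenvectors.
λ = -5: A - (-5)I = [[0, 0, 0], [6, -1, -2], [-6, 3, 4]]. v must be orthogonal to every row; (row 2) × (row 3) = [2, -12, 12], so take v_1 = [1, -6, 6]^T.
λ = -4: A - (-4)I = [[-1, 0, 0], [6, -2, -2], [-6, 3, 3]]. v must be orthogonal to every row; (row 1) × (row 2) = [0, -2, 2], so take v_2 = [0, 1, -1]^T.
λ = -3: A - (-3)I = [[-2, 0, 0], [6, -3, -2], [-6, 3, 2]]. v must be orthogonal to every row; (row 1) × (row 2) = [0, -4, 6], so take v_3 = [0, -2, 3]^T.
V = [v_1 v_2 v_3] = [[1, 0, 0], [-6, 1, -2], [6, -1, 3]] has det V = 1, so V^{-1} = adj(V)/det V = [[1, 0, 0], [6, 3, 2], [0, 1, 1]].
Modal coordinates z(0) = V^{-1} x(0): 1·(-3) + 0·(-3) + 0·(-1) = -3; 6·(-3) + 3·(-3) + 2·(-1) = -29; 0·(-3) + 1·(-3) + 1·(-1) = -4; so z(0) = [-3, -29, -4]^T.
x_1(t) = Σ_i (v_i)_1 · z_i(0) · e^{λ_i t} (row 1 of V times the modal terms).
x_1(0.4) = 1·(-3)·e^{-5·0.4} + 0·(-29)·e^{-4·0.4} + 0·(-4)·e^{-3·0.4} = (-3)·0.135335 + 0·0.201897 + 0·0.301194 = -0.4060.

-0.4060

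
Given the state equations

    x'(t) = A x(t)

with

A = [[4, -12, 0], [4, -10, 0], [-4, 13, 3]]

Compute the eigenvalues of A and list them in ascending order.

det(sI - A) = s^3 - (tr A)s^2 + (M11 + M22 + M33)s - det A, where Mii is the 2×2 principal minor of A obtained by deleting row i and column i.
tr A = 4 + (-10) + 3 = -3; M11 = (-10)·3 - 0·13 = -30 - 0 = -30; M22 = 4·3 - 0·(-4) = 12 - 0 = 12; M33 = 4·(-10) - (-12)·4 = -40 - (-48) = 8; sum of minors = -10.
det A = 4·((-10)·3 - 0·13) - (-12)·(4·3 - 0·(-4)) + 0·(4·13 - (-10)·(-4)) = 4·(-30) - (-12)·12 + 0·12 = 24.
So p(s) = det(sI - A) = s^3 + 3s^2 - 10s - 24.
Rational-root test: any integer root divides -24. Testing small divisors, s = -2 works: p(-2) = -8 + 12 + 20 + (-24) = 0, so (s + 2) is a factor.
Dividing, p(s) = (s + 2)(s^2 + s - 12).
Factor s^2 + s - 12: two numbers with sum -1 and product -12 are 3 and -4, so s^2 + s - 12 = (s - 3)(s + 4).
Hence p(s) = (s - 3) (s + 2) (s + 4), with roots -4, -2, 3.
At least one eigenvalue has non-negative real part, so the system is not asymptotically stable.

-4, -2, 3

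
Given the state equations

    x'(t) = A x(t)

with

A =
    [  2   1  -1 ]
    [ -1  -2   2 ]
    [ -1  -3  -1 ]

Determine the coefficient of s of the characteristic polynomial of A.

2

Expand det(sI - A) for the 3×3 matrix.
p(s) = s^3 + s^2 + 2s - 12.
(Check: constant term = det(-A) = (-1)^3 det A = -12; coefficient of s^2 = -tr A = 1.)
The coefficient of s is 2.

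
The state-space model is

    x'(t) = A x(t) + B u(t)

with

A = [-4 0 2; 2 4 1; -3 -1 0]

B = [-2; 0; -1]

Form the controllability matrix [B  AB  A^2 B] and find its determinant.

AB = [[6], [-5], [6]]
A^2B = [[-12], [-2], [-13]]
Controllability matrix C = [B  AB  A^2B] = [[-2, 6, -12], [0, -5, -2], [-1, 6, -13]]
Expanding along the first row, det(C) = (-2)·((-5)·(-13) - (-2)·6) - 6·(0·(-13) - (-2)·(-1)) + (-12)·(0·6 - (-5)·(-1)) = (-2)·77 - 6·(-2) + (-12)·(-5) = -82
Since det(C) ≠ 0, rank(C) = 3 and the system is completely controllable.

-82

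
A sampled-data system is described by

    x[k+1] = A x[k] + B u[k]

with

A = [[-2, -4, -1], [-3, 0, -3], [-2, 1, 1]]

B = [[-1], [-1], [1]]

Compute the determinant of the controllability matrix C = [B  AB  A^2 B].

-163

AB = [[5], [0], [2]]
A^2B = [[-12], [-21], [-8]]
Controllability matrix C = [B  AB  A^2B] = [[-1, 5, -12], [-1, 0, -21], [1, 2, -8]]
Expanding along the first row, det(C) = (-1)·(0·(-8) - (-21)·2) - 5·((-1)·(-8) - (-21)·1) + (-12)·((-1)·2 - 0·1) = (-1)·42 - 5·29 + (-12)·(-2) = -163
Since det(C) ≠ 0, rank(C) = 3 and the system is completely controllable.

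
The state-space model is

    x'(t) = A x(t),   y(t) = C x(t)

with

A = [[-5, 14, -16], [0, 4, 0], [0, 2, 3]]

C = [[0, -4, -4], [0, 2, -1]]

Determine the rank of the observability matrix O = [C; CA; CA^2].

CA = [[0, -24, -12], [0, 6, -3]]
CA^2 = [[0, -120, -36], [0, 18, -9]]
Observability matrix O = [C; CA; CA^2] = [[0, -4, -4], [0, 2, -1], [0, -24, -12], [0, 6, -3], [0, -120, -36], [0, 18, -9]]
Column 1 of O is identically zero, so rank(O) ≤ 2.
The 2×2 minor from rows 1, 2, columns 2, 3 is (-4)·(-1) - (-4)·2 = 4 - (-8) = 12 ≠ 0, so rank(O) = 2.
rank(O) = 2 < n = 3, so the pair (A, C) is not completely observable.

2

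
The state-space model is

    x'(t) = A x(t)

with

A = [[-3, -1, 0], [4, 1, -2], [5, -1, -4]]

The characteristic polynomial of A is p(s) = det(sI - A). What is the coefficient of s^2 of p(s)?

6

Expand det(sI - A) for the 3×3 matrix.
p(s) = s^3 + 6s^2 + 7s - 12.
(Check: constant term = det(-A) = (-1)^3 det A = -12; coefficient of s^2 = -tr A = 6.)
The coefficient of s^2 is 6.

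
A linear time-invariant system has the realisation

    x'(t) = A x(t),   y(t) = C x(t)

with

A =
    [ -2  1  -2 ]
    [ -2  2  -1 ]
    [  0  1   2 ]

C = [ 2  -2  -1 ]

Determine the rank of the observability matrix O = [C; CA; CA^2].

3

CA = [[0, -3, -4]]
CA^2 = [[6, -10, -5]]
Observability matrix O = [C; CA; CA^2] = [[2, -2, -1], [0, -3, -4], [6, -10, -5]]
det(O) = 2·((-3)·(-5) - (-4)·(-10)) - (-2)·(0·(-5) - (-4)·6) + (-1)·(0·(-10) - (-3)·6) = 2·(-25) - (-2)·24 + (-1)·18 = -20 ≠ 0, so rank(O) = 3.
rank(O) = 3 = n, so the pair (A, C) is completely observable.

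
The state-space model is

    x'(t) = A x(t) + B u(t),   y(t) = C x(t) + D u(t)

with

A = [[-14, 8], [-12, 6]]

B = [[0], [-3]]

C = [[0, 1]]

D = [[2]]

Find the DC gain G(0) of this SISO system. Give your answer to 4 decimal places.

G(0) = C(-A)^{-1}B + D = -C A^{-1} B + D.
det A = 12, so A^{-1} = (1/12)·adj(A) = [[1/2, -2/3], [1, -7/6]]
A^{-1} B = [2, 7/2]^T
C A^{-1} B = 7/2
G(0) = D - C A^{-1} B = 2 - (7/2) = -3/2 ≈ -1.5000

-1.5000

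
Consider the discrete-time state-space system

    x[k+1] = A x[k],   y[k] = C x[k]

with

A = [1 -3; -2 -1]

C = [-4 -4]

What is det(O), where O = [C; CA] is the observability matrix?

-48

CA = [[4, 16]]
Observability matrix O = [C; CA] = [[-4, -4], [4, 16]]
det(O) = (-4)·16 - (-4)·4 = -64 - (-16) = -48
Since det(O) ≠ 0, rank(O) = 2 and the system is completely observable.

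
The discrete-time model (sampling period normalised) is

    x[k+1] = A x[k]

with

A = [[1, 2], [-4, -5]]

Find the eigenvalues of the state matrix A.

det(zI - A) = z^2 - (tr A)z + det A, with tr A = 1 + (-5) = -4 and det A = 1·(-5) - 2·(-4) = -5 - (-8) = 3.
So p(z) = det(zI - A) = z^2 + 4z + 3.
Factor z^2 + 4z + 3: two numbers with sum -4 and product 3 are -1 and -3, so z^2 + 4z + 3 = (z + 1)(z + 3).
Hence p(z) = (z + 1) (z + 3), with roots -3, -1.

-3, -1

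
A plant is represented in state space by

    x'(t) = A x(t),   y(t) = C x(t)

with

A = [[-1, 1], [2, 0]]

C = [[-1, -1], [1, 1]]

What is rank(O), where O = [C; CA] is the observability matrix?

CA = [[-1, -1], [1, 1]]
Observability matrix O = [C; CA] = [[-1, -1], [1, 1], [-1, -1], [1, 1]]
Every row of O is a scalar multiple of row 1 = [-1, -1] (multipliers 1, -1, 1, -1), so the rows span a one-dimensional space.
O ≠ 0, hence rank(O) = 1.
rank(O) = 1 < n = 2, so the pair (A, C) is not completely observable.

1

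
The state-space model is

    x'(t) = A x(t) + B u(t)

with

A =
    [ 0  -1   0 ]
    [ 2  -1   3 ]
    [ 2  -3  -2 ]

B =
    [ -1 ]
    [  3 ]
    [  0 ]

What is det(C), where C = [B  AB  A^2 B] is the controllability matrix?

AB = [[-3], [-5], [-11]]
A^2B = [[5], [-34], [31]]
Controllability matrix C = [B  AB  A^2B] = [[-1, -3, 5], [3, -5, -34], [0, -11, 31]]
Expanding along the first row, det(C) = (-1)·((-5)·31 - (-34)·(-11)) - (-3)·(3·31 - (-34)·0) + 5·(3·(-11) - (-5)·0) = (-1)·(-529) - (-3)·93 + 5·(-33) = 643
Since det(C) ≠ 0, rank(C) = 3 and the system is completely controllable.

643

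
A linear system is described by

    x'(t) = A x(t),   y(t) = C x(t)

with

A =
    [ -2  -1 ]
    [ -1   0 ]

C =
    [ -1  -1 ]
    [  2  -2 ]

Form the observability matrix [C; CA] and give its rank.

CA = [[3, 1], [-2, -2]]
Observability matrix O = [C; CA] = [[-1, -1], [2, -2], [3, 1], [-2, -2]]
Take the 2×2 submatrix of O formed by rows 1, 2: [[-1, -1], [2, -2]]. Its determinant is (-1)·(-2) - (-1)·2 = 2 - (-2) = 4 ≠ 0.
So rank(O) ≥ 2; since O has 2 columns, rank(O) = 2.
rank(O) = 2 = n, so the pair (A, C) is completely observable.

2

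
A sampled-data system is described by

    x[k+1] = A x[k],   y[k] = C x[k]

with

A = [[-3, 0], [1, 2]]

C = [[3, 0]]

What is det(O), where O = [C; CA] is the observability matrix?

0

CA = [[-9, 0]]
Observability matrix O = [C; CA] = [[3, 0], [-9, 0]]
det(O) = 3·0 - 0·(-9) = 0 - 0 = 0
Since det(O) = 0, rank(O) < 2 and the system is not completely observable.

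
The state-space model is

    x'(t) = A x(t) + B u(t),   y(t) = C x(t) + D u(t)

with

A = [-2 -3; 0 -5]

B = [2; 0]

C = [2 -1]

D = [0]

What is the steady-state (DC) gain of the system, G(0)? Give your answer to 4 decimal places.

2.0000

G(0) = C(-A)^{-1}B + D = -C A^{-1} B + D.
det A = 10, so A^{-1} = (1/10)·adj(A) = [[-1/2, 3/10], [0, -1/5]]
A^{-1} B = [-1, 0]^T
C A^{-1} B = -2
G(0) = D - C A^{-1} B = 0 - (-2) = 2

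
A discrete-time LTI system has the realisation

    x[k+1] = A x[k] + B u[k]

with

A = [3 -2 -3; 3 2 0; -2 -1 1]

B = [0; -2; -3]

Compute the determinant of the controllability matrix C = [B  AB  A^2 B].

-2307

AB = [[13], [-4], [-1]]
A^2B = [[50], [31], [-23]]
Controllability matrix C = [B  AB  A^2B] = [[0, 13, 50], [-2, -4, 31], [-3, -1, -23]]
Expanding along the first row, det(C) = 0·((-4)·(-23) - 31·(-1)) - 13·((-2)·(-23) - 31·(-3)) + 50·((-2)·(-1) - (-4)·(-3)) = 0·123 - 13·139 + 50·(-10) = -2307
Since det(C) ≠ 0, rank(C) = 3 and the system is completely controllable.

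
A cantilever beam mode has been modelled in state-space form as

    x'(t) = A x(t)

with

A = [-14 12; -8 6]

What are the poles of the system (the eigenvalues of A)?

-6, -2

det(sI - A) = s^2 - (tr A)s + det A, with tr A = (-14) + 6 = -8 and det A = (-14)·6 - 12·(-8) = -84 - (-96) = 12.
So p(s) = det(sI - A) = s^2 + 8s + 12.
Factor s^2 + 8s + 12: two numbers with sum -8 and product 12 are -2 and -6, so s^2 + 8s + 12 = (s + 2)(s + 6).
Hence p(s) = (s + 2) (s + 6), with roots -6, -2.
All eigenvalues have negative real part, so the system is asymptotically stable.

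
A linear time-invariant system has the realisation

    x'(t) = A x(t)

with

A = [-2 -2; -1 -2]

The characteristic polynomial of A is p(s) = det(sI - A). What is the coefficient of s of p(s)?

4

For a 2×2 matrix, det(sI - A) = s^2 - (tr A)s + det A.
tr A = -4, det A = 2.
So p(s) = s^2 + 4s + 2.
The coefficient of s is 4.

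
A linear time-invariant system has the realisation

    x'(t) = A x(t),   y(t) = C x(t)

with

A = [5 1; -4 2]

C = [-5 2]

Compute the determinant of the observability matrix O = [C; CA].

CA = [[-33, -1]]
Observability matrix O = [C; CA] = [[-5, 2], [-33, -1]]
det(O) = (-5)·(-1) - 2·(-33) = 5 - (-66) = 71
Since det(O) ≠ 0, rank(O) = 2 and the system is completely observable.

71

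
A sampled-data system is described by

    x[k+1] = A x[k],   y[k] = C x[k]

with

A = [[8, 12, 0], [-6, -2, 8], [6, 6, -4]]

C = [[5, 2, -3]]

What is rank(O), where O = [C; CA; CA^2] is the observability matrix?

CA = [[10, 38, 28]]
CA^2 = [[20, 212, 192]]
Observability matrix O = [C; CA; CA^2] = [[5, 2, -3], [10, 38, 28], [20, 212, 192]]
The columns c1, c2, c3 of O are linearly dependent: c1 - c2 + c3 = 0 (check each entry), so rank(O) ≤ 2.
The 2×2 minor from rows 1, 2, columns 1, 2 is 5·38 - 2·10 = 190 - 20 = 170 ≠ 0, so rank(O) = 2.
rank(O) = 2 < n = 3, so the pair (A, C) is not completely observable.

2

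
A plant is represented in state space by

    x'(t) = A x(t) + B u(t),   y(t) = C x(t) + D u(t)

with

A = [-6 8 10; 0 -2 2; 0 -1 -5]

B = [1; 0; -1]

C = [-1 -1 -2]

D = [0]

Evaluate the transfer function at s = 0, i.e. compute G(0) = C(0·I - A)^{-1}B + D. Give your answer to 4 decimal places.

0.8333

G(0) = C(-A)^{-1}B + D = -C A^{-1} B + D.
det A = -72, so A^{-1} = (1/-72)·adj(A) = [[-1/6, -5/12, -1/2], [0, -5/12, -1/6], [0, 1/12, -1/6]]
A^{-1} B = [1/3, 1/6, 1/6]^T
C A^{-1} B = -5/6
G(0) = D - C A^{-1} B = 0 - (-5/6) = 5/6 ≈ 0.8333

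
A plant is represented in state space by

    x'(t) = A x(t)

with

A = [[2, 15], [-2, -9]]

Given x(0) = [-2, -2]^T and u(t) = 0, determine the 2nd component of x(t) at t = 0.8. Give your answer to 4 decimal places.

0.6179

det(sI - A) = s^2 - (tr A)s + det A, with tr A = 2 + (-9) = -7 and det A = 2·(-9) - 15·(-2) = -18 - (-30) = 12.
So p(s) = det(sI - A) = s^2 + 7s + 12.
Factor s^2 + 7s + 12: two numbers with sum -7 and product 12 are -3 and -4, so s^2 + 7s + 12 = (s + 3)(s + 4).
Hence p(s) = (s + 3) (s + 4), with roots -4, -3.
The eigenvalues -4, -3 are distinct and real, so A is diagonalisable and x(t) = e^{At} x(0) = V diag(e^{λ_i t}) V^{-1} x(0), where the columns of V are the eigenvectors.
λ = -4: A - (-4)I = [[6, 15], [-2, -5]]. Row 1 gives 6·v1 + 15·v2 = 0, so take v_1 = [5, -2]^T.
λ = -3: A - (-3)I = [[5, 15], [-2, -6]]. Row 1 gives 5·v1 + 15·v2 = 0, so take v_2 = [3, -1]^T.
V = [v_1 v_2] = [[5, 3], [-2, -1]] has det V = 1, so V^{-1} = adj(V)/det V = [[-1, -3], [2, 5]].
Modal coordinates z(0) = V^{-1} x(0): (-1)·(-2) + (-3)·(-2) = 8; 2·(-2) + 5·(-2) = -14; so z(0) = [8, -14]^T.
x_2(t) = Σ_i (v_i)_2 · z_i(0) · e^{λ_i t} (row 2 of V times the modal terms).
x_2(0.8) = (-2)·8·e^{-4·0.8} + (-1)·(-14)·e^{-3·0.8} = (-16)·0.040762 + 14·0.090718 = 0.6179.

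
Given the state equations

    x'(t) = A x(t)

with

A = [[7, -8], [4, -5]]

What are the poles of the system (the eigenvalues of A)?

det(sI - A) = s^2 - (tr A)s + det A, with tr A = 7 + (-5) = 2 and det A = 7·(-5) - (-8)·4 = -35 - (-32) = -3.
So p(s) = det(sI - A) = s^2 - 2s - 3.
Factor s^2 - 2s - 3: two numbers with sum 2 and product -3 are 3 and -1, so s^2 - 2s - 3 = (s - 3)(s + 1).
Hence p(s) = (s - 3) (s + 1), with roots -1, 3.
At least one eigenvalue has non-negative real part, so the system is not asymptotically stable.

-1, 3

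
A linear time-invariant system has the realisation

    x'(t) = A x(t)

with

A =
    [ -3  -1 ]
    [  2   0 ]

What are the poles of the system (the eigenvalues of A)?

det(sI - A) = s^2 - (tr A)s + det A, with tr A = (-3) + 0 = -3 and det A = (-3)·0 - (-1)·2 = 0 - (-2) = 2.
So p(s) = det(sI - A) = s^2 + 3s + 2.
Factor s^2 + 3s + 2: two numbers with sum -3 and product 2 are -1 and -2, so s^2 + 3s + 2 = (s + 1)(s + 2).
Hence p(s) = (s + 1) (s + 2), with roots -2, -1.
All eigenvalues have negative real part, so the system is asymptotically stable.

-2, -1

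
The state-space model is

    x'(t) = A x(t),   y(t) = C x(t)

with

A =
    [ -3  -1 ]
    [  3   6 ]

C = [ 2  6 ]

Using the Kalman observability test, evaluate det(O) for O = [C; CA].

-4

CA = [[12, 34]]
Observability matrix O = [C; CA] = [[2, 6], [12, 34]]
det(O) = 2·34 - 6·12 = 68 - 72 = -4
Since det(O) ≠ 0, rank(O) = 2 and the system is completely observable.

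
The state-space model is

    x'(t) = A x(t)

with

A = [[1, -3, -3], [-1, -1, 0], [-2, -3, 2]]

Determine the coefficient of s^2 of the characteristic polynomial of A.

-2

Expand det(sI - A) for the 3×3 matrix.
p(s) = s^3 - 2s^2 - 10s + 11.
(Check: constant term = det(-A) = (-1)^3 det A = 11; coefficient of s^2 = -tr A = -2.)
The coefficient of s^2 is -2.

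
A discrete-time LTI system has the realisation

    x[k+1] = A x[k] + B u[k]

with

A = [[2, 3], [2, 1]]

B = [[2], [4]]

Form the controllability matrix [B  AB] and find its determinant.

AB = [[16], [8]]
Controllability matrix C = [B  AB] = [[2, 16], [4, 8]]
det(C) = 2·8 - 16·4 = 16 - 64 = -48
Since det(C) ≠ 0, rank(C) = 2 and the system is completely controllable.

-48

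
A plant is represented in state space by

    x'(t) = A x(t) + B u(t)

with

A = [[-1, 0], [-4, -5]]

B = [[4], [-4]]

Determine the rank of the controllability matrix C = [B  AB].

1

AB = [[-4], [4]]
Controllability matrix C = [B  AB] = [[4, -4], [-4, 4]]
Every column of C is a scalar multiple of column 1 = [4, -4] (multipliers 1, -1), so the columns span a one-dimensional space.
C ≠ 0, hence rank(C) = 1.
rank(C) = 1 < n = 2, so the pair (A, B) is not completely controllable.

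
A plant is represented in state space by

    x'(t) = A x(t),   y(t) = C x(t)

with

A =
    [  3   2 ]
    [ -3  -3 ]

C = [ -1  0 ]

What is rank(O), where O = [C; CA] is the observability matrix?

2

CA = [[-3, -2]]
Observability matrix O = [C; CA] = [[-1, 0], [-3, -2]]
det(O) = (-1)·(-2) - 0·(-3) = 2 - 0 = 2 ≠ 0, so rank(O) = 2.
rank(O) = 2 = n, so the pair (A, C) is completely observable.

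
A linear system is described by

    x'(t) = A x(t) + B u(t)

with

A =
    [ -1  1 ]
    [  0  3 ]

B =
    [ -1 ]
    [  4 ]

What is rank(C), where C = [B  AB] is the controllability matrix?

2

AB = [[5], [12]]
Controllability matrix C = [B  AB] = [[-1, 5], [4, 12]]
det(C) = (-1)·12 - 5·4 = -12 - 20 = -32 ≠ 0, so rank(C) = 2.
rank(C) = 2 = n, so the pair (A, B) is completely controllable.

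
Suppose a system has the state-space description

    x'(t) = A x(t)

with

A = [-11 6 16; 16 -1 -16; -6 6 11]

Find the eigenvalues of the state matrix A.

-5, -1, 5

det(sI - A) = s^3 - (tr A)s^2 + (M11 + M22 + M33)s - det A, where Mii is the 2×2 principal minor of A obtained by deleting row i and column i.
tr A = (-11) + (-1) + 11 = -1; M11 = (-1)·11 - (-16)·6 = -11 - (-96) = 85; M22 = (-11)·11 - 16·(-6) = -121 - (-96) = -25; M33 = (-11)·(-1) - 6·16 = 11 - 96 = -85; sum of minors = -25.
det A = (-11)·((-1)·11 - (-16)·6) - 6·(16·11 - (-16)·(-6)) + 16·(16·6 - (-1)·(-6)) = (-11)·85 - 6·80 + 16·90 = 25.
So p(s) = det(sI - A) = s^3 + s^2 - 25s - 25.
Rational-root test: any integer root divides -25. Testing small divisors, s = -1 works: p(-1) = -1 + 1 + 25 + (-25) = 0, so (s + 1) is a factor.
Dividing, p(s) = (s + 1)(s^2 - 25).
Factor s^2 - 25: two numbers with sum 0 and product -25 are 5 and -5, so s^2 - 25 = (s - 5)(s + 5).
Hence p(s) = (s - 5) (s + 1) (s + 5), with roots -5, -1, 5.
At least one eigenvalue has non-negative real part, so the system is not asymptotically stable.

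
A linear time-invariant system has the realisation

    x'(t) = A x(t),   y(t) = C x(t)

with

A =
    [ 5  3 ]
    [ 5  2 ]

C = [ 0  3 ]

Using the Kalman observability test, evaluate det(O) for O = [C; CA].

-45

CA = [[15, 6]]
Observability matrix O = [C; CA] = [[0, 3], [15, 6]]
det(O) = 0·6 - 3·15 = 0 - 45 = -45
Since det(O) ≠ 0, rank(O) = 2 and the system is completely observable.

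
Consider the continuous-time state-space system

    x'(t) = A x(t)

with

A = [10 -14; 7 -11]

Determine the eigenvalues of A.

-4, 3

det(sI - A) = s^2 - (tr A)s + det A, with tr A = 10 + (-11) = -1 and det A = 10·(-11) - (-14)·7 = -110 - (-98) = -12.
So p(s) = det(sI - A) = s^2 + s - 12.
Factor s^2 + s - 12: two numbers with sum -1 and product -12 are 3 and -4, so s^2 + s - 12 = (s - 3)(s + 4).
Hence p(s) = (s - 3) (s + 4), with roots -4, 3.
At least one eigenvalue has non-negative real part, so the system is not asymptotically stable.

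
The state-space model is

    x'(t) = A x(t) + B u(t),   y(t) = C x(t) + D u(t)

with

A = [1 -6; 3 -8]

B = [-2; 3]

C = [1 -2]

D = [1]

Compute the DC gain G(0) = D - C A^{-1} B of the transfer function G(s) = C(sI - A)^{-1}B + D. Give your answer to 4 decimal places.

-0.6000

G(0) = C(-A)^{-1}B + D = -C A^{-1} B + D.
det A = 10, so A^{-1} = (1/10)·adj(A) = [[-4/5, 3/5], [-3/10, 1/10]]
A^{-1} B = [17/5, 9/10]^T
C A^{-1} B = 8/5
G(0) = D - C A^{-1} B = 1 - (8/5) = -3/5 ≈ -0.6000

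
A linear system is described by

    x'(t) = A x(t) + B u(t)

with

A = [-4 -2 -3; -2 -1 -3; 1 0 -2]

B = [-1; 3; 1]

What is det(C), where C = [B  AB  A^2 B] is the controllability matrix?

-350

AB = [[-5], [-4], [-3]]
A^2B = [[37], [23], [1]]
Controllability matrix C = [B  AB  A^2B] = [[-1, -5, 37], [3, -4, 23], [1, -3, 1]]
Expanding along the first row, det(C) = (-1)·((-4)·1 - 23·(-3)) - (-5)·(3·1 - 23·1) + 37·(3·(-3) - (-4)·1) = (-1)·65 - (-5)·(-20) + 37·(-5) = -350
Since det(C) ≠ 0, rank(C) = 3 and the system is completely controllable.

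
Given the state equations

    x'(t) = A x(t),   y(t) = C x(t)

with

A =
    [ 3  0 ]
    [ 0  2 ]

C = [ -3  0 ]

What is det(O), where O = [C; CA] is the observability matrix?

CA = [[-9, 0]]
Observability matrix O = [C; CA] = [[-3, 0], [-9, 0]]
det(O) = (-3)·0 - 0·(-9) = 0 - 0 = 0
Since det(O) = 0, rank(O) < 2 and the system is not completely observable.

0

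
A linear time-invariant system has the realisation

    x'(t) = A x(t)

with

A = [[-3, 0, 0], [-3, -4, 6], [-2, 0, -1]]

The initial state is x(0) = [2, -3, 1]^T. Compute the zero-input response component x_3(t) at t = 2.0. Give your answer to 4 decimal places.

det(sI - A) = s^3 - (tr A)s^2 + (M11 + M22 + M33)s - det A, where Mii is the 2×2 principal minor of A obtained by deleting row i and column i.
tr A = (-3) + (-4) + (-1) = -8; M11 = (-4)·(-1) - 6·0 = 4 - 0 = 4; M22 = (-3)·(-1) - 0·(-2) = 3 - 0 = 3; M33 = (-3)·(-4) - 0·(-3) = 12 - 0 = 12; sum of minors = 19.
det A = (-3)·((-4)·(-1) - 6·0) - 0·((-3)·(-1) - 6·(-2)) + 0·((-3)·0 - (-4)·(-2)) = (-3)·4 - 0·15 + 0·(-8) = -12.
So p(s) = det(sI - A) = s^3 + 8s^2 + 19s + 12.
Rational-root test: any integer root divides 12. Testing small divisors, s = -1 works: p(-1) = -1 + 8 + (-19) + 12 = 0, so (s + 1) is a factor.
Dividing, p(s) = (s + 1)(s^2 + 7s + 12).
Factor s^2 + 7s + 12: two numbers with sum -7 and product 12 are -3 and -4, so s^2 + 7s + 12 = (s + 3)(s + 4).
Hence p(s) = (s + 1) (s + 3) (s + 4), with roots -4, -3, -1.
The eigenvalues -4, -3, -1 are distinct and real, so A is diagonalisable and x(t) = e^{At} x(0) = V diag(e^{λ_i t}) V^{-1} x(0), where the columns of V are the eigenvectors.
λ = -4: A - (-4)I = [[1, 0, 0], [-3, 0, 6], [-2, 0, 3]]. v must be orthogonal to every row; (row 1) × (row 2) = [0, -6, 0], so take v_1 = [0, -1, 0]^T.
λ = -3: A - (-3)I = [[0, 0, 0], [-3, -1, 6], [-2, 0, 2]]. v must be orthogonal to every row; (row 2) × (row 3) = [-2, -6, -2], so take v_2 = [1, 3, 1]^T.
λ = -1: A - (-1)I = [[-2, 0, 0], [-3, -3, 6], [-2, 0, 0]]. v must be orthogonal to every row; (row 1) × (row 2) = [0, 12, 6], so take v_3 = [0, 2, 1]^T.
V = [v_1 v_2 v_3] = [[0, 1, 0], [-1, 3, 2], [0, 1, 1]] has det V = 1, so V^{-1} = adj(V)/det V = [[1, -1, 2], [1, 0, 0], [-1, 0, 1]].
Modal coordinates z(0) = V^{-1} x(0): 1·2 + (-1)·(-3) + 2·1 = 7; 1·2 + 0·(-3) + 0·1 = 2; (-1)·2 + 0·(-3) + 1·1 = -1; so z(0) = [7, 2, -1]^T.
x_3(t) = Σ_i (v_i)_3 · z_i(0) · e^{λ_i t} (row 3 of V times the modal terms).
x_3(2.0) = 0·7·e^{-4·2.0} + 1·2·e^{-3·2.0} + 1·(-1)·e^{-1·2.0} = 0·0.000335 + 2·0.002479 + (-1)·0.135335 = -0.1304.

-0.1304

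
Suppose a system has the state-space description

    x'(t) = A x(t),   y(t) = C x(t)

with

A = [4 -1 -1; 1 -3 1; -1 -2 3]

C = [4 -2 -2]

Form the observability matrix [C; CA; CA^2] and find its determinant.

CA = [[16, 6, -12]]
CA^2 = [[82, -10, -46]]
Observability matrix O = [C; CA; CA^2] = [[4, -2, -2], [16, 6, -12], [82, -10, -46]]
Expanding along the first row, det(O) = 4·(6·(-46) - (-12)·(-10)) - (-2)·(16·(-46) - (-12)·82) + (-2)·(16·(-10) - 6·82) = 4·(-396) - (-2)·248 + (-2)·(-652) = 216
Since det(O) ≠ 0, rank(O) = 3 and the system is completely observable.

216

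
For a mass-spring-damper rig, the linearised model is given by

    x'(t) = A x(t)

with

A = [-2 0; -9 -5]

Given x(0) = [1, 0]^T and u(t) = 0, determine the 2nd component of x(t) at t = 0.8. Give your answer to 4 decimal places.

-0.5507

det(sI - A) = s^2 - (tr A)s + det A, with tr A = (-2) + (-5) = -7 and det A = (-2)·(-5) - 0·(-9) = 10 - 0 = 10.
So p(s) = det(sI - A) = s^2 + 7s + 10.
Factor s^2 + 7s + 10: two numbers with sum -7 and product 10 are -2 and -5, so s^2 + 7s + 10 = (s + 2)(s + 5).
Hence p(s) = (s + 2) (s + 5), with roots -5, -2.
The eigenvalues -5, -2 are distinct and real, so A is diagonalisable and x(t) = e^{At} x(0) = V diag(e^{λ_i t}) V^{-1} x(0), where the columns of V are the eigenvectors.
λ = -5: A - (-5)I = [[3, 0], [-9, 0]]. Row 1 gives 3·v1 + 0·v2 = 0, so take v_1 = [0, 1]^T.
λ = -2: A - (-2)I = [[0, 0], [-9, -3]]. Row 2 gives (-9)·v1 + (-3)·v2 = 0, so take v_2 = [1, -3]^T.
V = [v_1 v_2] = [[0, 1], [1, -3]] has det V = -1, so V^{-1} = adj(V)/det V = [[3, 1], [1, 0]].
Modal coordinates z(0) = V^{-1} x(0): 3·1 + 1·0 = 3; 1·1 + 0·0 = 1; so z(0) = [3, 1]^T.
x_2(t) = Σ_i (v_i)_2 · z_i(0) · e^{λ_i t} (row 2 of V times the modal terms).
x_2(0.8) = 1·3·e^{-5·0.8} + (-3)·1·e^{-2·0.8} = 3·0.018316 + (-3)·0.201897 = -0.5507.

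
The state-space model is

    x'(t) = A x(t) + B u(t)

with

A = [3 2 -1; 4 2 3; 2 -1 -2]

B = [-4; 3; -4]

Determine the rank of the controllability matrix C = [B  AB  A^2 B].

3

AB = [[-2], [-22], [-3]]
A^2B = [[-47], [-61], [24]]
Controllability matrix C = [B  AB  A^2B] = [[-4, -2, -47], [3, -22, -61], [-4, -3, 24]]
det(C) = (-4)·((-22)·24 - (-61)·(-3)) - (-2)·(3·24 - (-61)·(-4)) + (-47)·(3·(-3) - (-22)·(-4)) = (-4)·(-711) - (-2)·(-172) + (-47)·(-97) = 7059 ≠ 0, so rank(C) = 3.
rank(C) = 3 = n, so the pair (A, B) is completely controllable.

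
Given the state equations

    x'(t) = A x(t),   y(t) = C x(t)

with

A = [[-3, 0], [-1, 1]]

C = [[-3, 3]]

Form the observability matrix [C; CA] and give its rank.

CA = [[6, 3]]
Observability matrix O = [C; CA] = [[-3, 3], [6, 3]]
det(O) = (-3)·3 - 3·6 = -9 - 18 = -27 ≠ 0, so rank(O) = 2.
rank(O) = 2 = n, so the pair (A, C) is completely observable.

2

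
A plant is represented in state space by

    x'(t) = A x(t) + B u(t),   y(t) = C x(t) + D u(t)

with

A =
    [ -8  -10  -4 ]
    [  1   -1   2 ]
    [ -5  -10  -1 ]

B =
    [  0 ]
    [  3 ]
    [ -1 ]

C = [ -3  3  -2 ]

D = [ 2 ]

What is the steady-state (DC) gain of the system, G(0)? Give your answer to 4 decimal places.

G(0) = C(-A)^{-1}B + D = -C A^{-1} B + D.
det A = -18, so A^{-1} = (1/-18)·adj(A) = [[-7/6, -5/3, 4/3], [1/2, 2/3, -2/3], [5/6, 5/3, -1]]
A^{-1} B = [-19/3, 8/3, 6]^T
C A^{-1} B = 15
G(0) = D - C A^{-1} B = 2 - (15) = -13

-13.0000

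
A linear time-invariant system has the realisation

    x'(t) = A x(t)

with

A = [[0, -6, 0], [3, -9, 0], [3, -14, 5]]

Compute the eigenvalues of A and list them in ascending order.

det(sI - A) = s^3 - (tr A)s^2 + (M11 + M22 + M33)s - det A, where Mii is the 2×2 principal minor of A obtained by deleting row i and column i.
tr A = 0 + (-9) + 5 = -4; M11 = (-9)·5 - 0·(-14) = -45 - 0 = -45; M22 = 0·5 - 0·3 = 0 - 0 = 0; M33 = 0·(-9) - (-6)·3 = 0 - (-18) = 18; sum of minors = -27.
det A = 0·((-9)·5 - 0·(-14)) - (-6)·(3·5 - 0·3) + 0·(3·(-14) - (-9)·3) = 0·(-45) - (-6)·15 + 0·(-15) = 90.
So p(s) = det(sI - A) = s^3 + 4s^2 - 27s - 90.
Rational-root test: any integer root divides -90. Testing small divisors, s = -3 works: p(-3) = -27 + 36 + 81 + (-90) = 0, so (s + 3) is a factor.
Dividing, p(s) = (s + 3)(s^2 + s - 30).
Factor s^2 + s - 30: two numbers with sum -1 and product -30 are 5 and -6, so s^2 + s - 30 = (s - 5)(s + 6).
Hence p(s) = (s - 5) (s + 3) (s + 6), with roots -6, -3, 5.
At least one eigenvalue has non-negative real part, so the system is not asymptotically stable.

-6, -3, 5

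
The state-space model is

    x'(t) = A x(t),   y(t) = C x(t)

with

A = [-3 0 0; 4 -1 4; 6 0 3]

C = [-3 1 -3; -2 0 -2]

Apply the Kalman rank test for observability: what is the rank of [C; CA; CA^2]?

2

CA = [[-5, -1, -5], [-6, 0, -6]]
CA^2 = [[-19, 1, -19], [-18, 0, -18]]
Observability matrix O = [C; CA; CA^2] = [[-3, 1, -3], [-2, 0, -2], [-5, -1, -5], [-6, 0, -6], [-19, 1, -19], [-18, 0, -18]]
The columns c1, c2, c3 of O are linearly dependent: -c1 + c3 = 0 (check each entry), so rank(O) ≤ 2.
The 2×2 minor from rows 1, 2, columns 1, 2 is (-3)·0 - 1·(-2) = 0 - (-2) = 2 ≠ 0, so rank(O) = 2.
rank(O) = 2 < n = 3, so the pair (A, C) is not completely observable.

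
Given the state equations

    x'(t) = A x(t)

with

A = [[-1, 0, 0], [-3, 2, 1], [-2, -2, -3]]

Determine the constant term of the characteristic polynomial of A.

Expand det(sI - A) for the 3×3 matrix.
p(s) = s^3 + 2s^2 - 3s - 4.
(Check: constant term = det(-A) = (-1)^3 det A = -4; coefficient of s^2 = -tr A = 2.)
The constant term is -4.

-4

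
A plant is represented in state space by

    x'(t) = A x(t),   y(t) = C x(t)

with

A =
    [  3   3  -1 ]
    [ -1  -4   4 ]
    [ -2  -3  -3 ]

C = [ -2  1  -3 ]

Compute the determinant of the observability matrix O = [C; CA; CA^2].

CA = [[-1, -1, 15]]
CA^2 = [[-32, -44, -48]]
Observability matrix O = [C; CA; CA^2] = [[-2, 1, -3], [-1, -1, 15], [-32, -44, -48]]
Expanding along the first row, det(O) = (-2)·((-1)·(-48) - 15·(-44)) - 1·((-1)·(-48) - 15·(-32)) + (-3)·((-1)·(-44) - (-1)·(-32)) = (-2)·708 - 1·528 + (-3)·12 = -1980
Since det(O) ≠ 0, rank(O) = 3 and the system is completely observable.

-1980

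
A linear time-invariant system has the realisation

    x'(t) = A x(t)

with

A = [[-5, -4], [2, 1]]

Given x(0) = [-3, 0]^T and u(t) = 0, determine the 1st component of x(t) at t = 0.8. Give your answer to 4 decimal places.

0.8037

det(sI - A) = s^2 - (tr A)s + det A, with tr A = (-5) + 1 = -4 and det A = (-5)·1 - (-4)·2 = -5 - (-8) = 3.
So p(s) = det(sI - A) = s^2 + 4s + 3.
Factor s^2 + 4s + 3: two numbers with sum -4 and product 3 are -1 and -3, so s^2 + 4s + 3 = (s + 1)(s + 3).
Hence p(s) = (s + 1) (s + 3), with roots -3, -1.
The eigenvalues -3, -1 are distinct and real, so A is diagonalisable and x(t) = e^{At} x(0) = V diag(e^{λ_i t}) V^{-1} x(0), where the columns of V are the eigenvectors.
λ = -3: A - (-3)I = [[-2, -4], [2, 4]]. Row 1 gives (-2)·v1 + (-4)·v2 = 0, so take v_1 = [2, -1]^T.
λ = -1: A - (-1)I = [[-4, -4], [2, 2]]. Row 1 gives (-4)·v1 + (-4)·v2 = 0, so take v_2 = [1, -1]^T.
V = [v_1 v_2] = [[2, 1], [-1, -1]] has det V = -1, so V^{-1} = adj(V)/det V = [[1, 1], [-1, -2]].
Modal coordinates z(0) = V^{-1} x(0): 1·(-3) + 1·0 = -3; (-1)·(-3) + (-2)·0 = 3; so z(0) = [-3, 3]^T.
x_1(t) = Σ_i (v_i)_1 · z_i(0) · e^{λ_i t} (row 1 of V times the modal terms).
x_1(0.8) = 2·(-3)·e^{-3·0.8} + 1·3·e^{-1·0.8} = (-6)·0.090718 + 3·0.449329 = 0.8037.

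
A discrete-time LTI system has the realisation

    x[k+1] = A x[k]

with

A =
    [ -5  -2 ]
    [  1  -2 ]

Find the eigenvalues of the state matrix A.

-4, -3

det(zI - A) = z^2 - (tr A)z + det A, with tr A = (-5) + (-2) = -7 and det A = (-5)·(-2) - (-2)·1 = 10 - (-2) = 12.
So p(z) = det(zI - A) = z^2 + 7z + 12.
Factor z^2 + 7z + 12: two numbers with sum -7 and product 12 are -3 and -4, so z^2 + 7z + 12 = (z + 3)(z + 4).
Hence p(z) = (z + 3) (z + 4), with roots -4, -3.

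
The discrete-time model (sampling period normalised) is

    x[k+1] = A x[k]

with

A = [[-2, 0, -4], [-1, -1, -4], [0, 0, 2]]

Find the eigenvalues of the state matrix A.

-2, -1, 2

det(zI - A) = z^3 - (tr A)z^2 + (M11 + M22 + M33)z - det A, where Mii is the 2×2 principal minor of A obtained by deleting row i and column i.
tr A = (-2) + (-1) + 2 = -1; M11 = (-1)·2 - (-4)·0 = -2 - 0 = -2; M22 = (-2)·2 - (-4)·0 = -4 - 0 = -4; M33 = (-2)·(-1) - 0·(-1) = 2 - 0 = 2; sum of minors = -4.
det A = (-2)·((-1)·2 - (-4)·0) - 0·((-1)·2 - (-4)·0) + (-4)·((-1)·0 - (-1)·0) = (-2)·(-2) - 0·(-2) + (-4)·0 = 4.
So p(z) = det(zI - A) = z^3 + z^2 - 4z - 4.
Rational-root test: any integer root divides -4. Testing small divisors, z = -1 works: p(-1) = -1 + 1 + 4 + (-4) = 0, so (z + 1) is a factor.
Dividing, p(z) = (z + 1)(z^2 - 4).
Factor z^2 - 4: two numbers with sum 0 and product -4 are 2 and -2, so z^2 - 4 = (z - 2)(z + 2).
Hence p(z) = (z - 2) (z + 1) (z + 2), with roots -2, -1, 2.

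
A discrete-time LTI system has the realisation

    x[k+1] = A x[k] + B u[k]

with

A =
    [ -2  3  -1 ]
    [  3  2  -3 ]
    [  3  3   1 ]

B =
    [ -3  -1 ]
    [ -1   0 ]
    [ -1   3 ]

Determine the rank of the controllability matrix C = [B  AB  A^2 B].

3

AB = [[4, -1], [-8, -12], [-13, 0]]
A^2B = [[-19, -34], [35, -27], [-25, -39]]
Controllability matrix C = [B  AB  A^2B] = [[-3, -1, 4, -1, -19, -34], [-1, 0, -8, -12, 35, -27], [-1, 3, -13, 0, -25, -39]]
Take the 3×3 submatrix of C formed by columns 1, 2, 3: [[-3, -1, 4], [-1, 0, -8], [-1, 3, -13]]. Its determinant is (-3)·(0·(-13) - (-8)·3) - (-1)·((-1)·(-13) - (-8)·(-1)) + 4·((-1)·3 - 0·(-1)) = (-3)·24 - (-1)·5 + 4·(-3) = -79 ≠ 0.
So rank(C) ≥ 3; since C has 3 rows, rank(C) = 3.
rank(C) = 3 = n, so the pair (A, B) is completely controllable.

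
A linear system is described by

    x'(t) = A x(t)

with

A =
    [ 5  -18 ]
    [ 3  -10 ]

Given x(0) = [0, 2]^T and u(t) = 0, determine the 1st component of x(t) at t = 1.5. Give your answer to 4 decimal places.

det(sI - A) = s^2 - (tr A)s + det A, with tr A = 5 + (-10) = -5 and det A = 5·(-10) - (-18)·3 = -50 - (-54) = 4.
So p(s) = det(sI - A) = s^2 + 5s + 4.
Factor s^2 + 5s + 4: two numbers with sum -5 and product 4 are -1 and -4, so s^2 + 5s + 4 = (s + 1)(s + 4).
Hence p(s) = (s + 1) (s + 4), with roots -4, -1.
The eigenvalues -4, -1 are distinct and real, so A is diagonalisable and x(t) = e^{At} x(0) = V diag(e^{λ_i t}) V^{-1} x(0), where the columns of V are the eigenvectors.
λ = -4: A - (-4)I = [[9, -18], [3, -6]]. Row 1 gives 9·v1 + (-18)·v2 = 0, so take v_1 = [-2, -1]^T.
λ = -1: A - (-1)I = [[6, -18], [3, -9]]. Row 1 gives 6·v1 + (-18)·v2 = 0, so take v_2 = [-3, -1]^T.
V = [v_1 v_2] = [[-2, -3], [-1, -1]] has det V = -1, so V^{-1} = adj(V)/det V = [[1, -3], [-1, 2]].
Modal coordinates z(0) = V^{-1} x(0): 1·0 + (-3)·2 = -6; (-1)·0 + 2·2 = 4; so z(0) = [-6, 4]^T.
x_1(t) = Σ_i (v_i)_1 · z_i(0) · e^{λ_i t} (row 1 of V times the modal terms).
x_1(1.5) = (-2)·(-6)·e^{-4·1.5} + (-3)·4·e^{-1·1.5} = 12·0.002479 + (-12)·0.223130 = -2.6478.

-2.6478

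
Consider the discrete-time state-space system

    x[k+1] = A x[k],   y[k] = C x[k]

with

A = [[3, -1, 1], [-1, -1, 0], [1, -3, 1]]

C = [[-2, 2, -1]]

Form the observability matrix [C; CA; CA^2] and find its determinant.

CA = [[-9, 3, -3]]
CA^2 = [[-33, 15, -12]]
Observability matrix O = [C; CA; CA^2] = [[-2, 2, -1], [-9, 3, -3], [-33, 15, -12]]
Expanding along the first row, det(O) = (-2)·(3·(-12) - (-3)·15) - 2·((-9)·(-12) - (-3)·(-33)) + (-1)·((-9)·15 - 3·(-33)) = (-2)·9 - 2·9 + (-1)·(-36) = 0
Since det(O) = 0, rank(O) < 3 and the system is not completely observable.

0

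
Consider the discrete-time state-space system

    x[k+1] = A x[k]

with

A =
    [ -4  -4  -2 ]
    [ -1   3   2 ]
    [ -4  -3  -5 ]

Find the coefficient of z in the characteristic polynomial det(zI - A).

-13

Expand det(zI - A) for the 3×3 matrix.
p(z) = z^3 + 6z^2 - 13z - 58.
(Check: constant term = det(-A) = (-1)^3 det A = -58; coefficient of z^2 = -tr A = 6.)
The coefficient of z is -13.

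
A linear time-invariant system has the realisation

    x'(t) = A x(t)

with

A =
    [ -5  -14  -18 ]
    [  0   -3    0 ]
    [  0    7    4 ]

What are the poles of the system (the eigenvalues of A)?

-5, -3, 4

det(sI - A) = s^3 - (tr A)s^2 + (M11 + M22 + M33)s - det A, where Mii is the 2×2 principal minor of A obtained by deleting row i and column i.
tr A = (-5) + (-3) + 4 = -4; M11 = (-3)·4 - 0·7 = -12 - 0 = -12; M22 = (-5)·4 - (-18)·0 = -20 - 0 = -20; M33 = (-5)·(-3) - (-14)·0 = 15 - 0 = 15; sum of minors = -17.
det A = (-5)·((-3)·4 - 0·7) - (-14)·(0·4 - 0·0) + (-18)·(0·7 - (-3)·0) = (-5)·(-12) - (-14)·0 + (-18)·0 = 60.
So p(s) = det(sI - A) = s^3 + 4s^2 - 17s - 60.
Rational-root test: any integer root divides -60. Testing small divisors, s = -3 works: p(-3) = -27 + 36 + 51 + (-60) = 0, so (s + 3) is a factor.
Dividing, p(s) = (s + 3)(s^2 + s - 20).
Factor s^2 + s - 20: two numbers with sum -1 and product -20 are 4 and -5, so s^2 + s - 20 = (s - 4)(s + 5).
Hence p(s) = (s - 4) (s + 3) (s + 5), with roots -5, -3, 4.
At least one eigenvalue has non-negative real part, so the system is not asymptotically stable.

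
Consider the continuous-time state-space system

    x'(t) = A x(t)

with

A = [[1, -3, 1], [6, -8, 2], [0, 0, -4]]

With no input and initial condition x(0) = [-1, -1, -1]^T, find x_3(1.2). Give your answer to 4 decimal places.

det(sI - A) = s^3 - (tr A)s^2 + (M11 + M22 + M33)s - det A, where Mii is the 2×2 principal minor of A obtained by deleting row i and column i.
tr A = 1 + (-8) + (-4) = -11; M11 = (-8)·(-4) - 2·0 = 32 - 0 = 32; M22 = 1·(-4) - 1·0 = -4 - 0 = -4; M33 = 1·(-8) - (-3)·6 = -8 - (-18) = 10; sum of minors = 38.
det A = 1·((-8)·(-4) - 2·0) - (-3)·(6·(-4) - 2·0) + 1·(6·0 - (-8)·0) = 1·32 - (-3)·(-24) + 1·0 = -40.
So p(s) = det(sI - A) = s^3 + 11s^2 + 38s + 40.
Rational-root test: any integer root divides 40. Testing small divisors, s = -2 works: p(-2) = -8 + 44 + (-76) + 40 = 0, so (s + 2) is a factor.
Dividing, p(s) = (s + 2)(s^2 + 9s + 20).
Factor s^2 + 9s + 20: two numbers with sum -9 and product 20 are -4 and -5, so s^2 + 9s + 20 = (s + 4)(s + 5).
Hence p(s) = (s + 2) (s + 4) (s + 5), with roots -5, -4, -2.
The eigenvalues -5, -4, -2 are distinct and real, so A is diagonalisable and x(t) = e^{At} x(0) = V diag(e^{λ_i t}) V^{-1} x(0), where the columns of V are the eigenvectors.
λ = -5: A - (-5)I = [[6, -3, 1], [6, -3, 2], [0, 0, 1]]. v must be orthogonal to every row; (row 1) × (row 2) = [-3, -6, 0], so take v_1 = [1, 2, 0]^T.
λ = -4: A - (-4)I = [[5, -3, 1], [6, -4, 2], [0, 0, 0]]. v must be orthogonal to every row; (row 1) × (row 2) = [-2, -4, -2], so take v_2 = [1, 2, 1]^T.
λ = -2: A - (-2)I = [[3, -3, 1], [6, -6, 2], [0, 0, -2]]. v must be orthogonal to every row; (row 1) × (row 3) = [6, 6, 0], so take v_3 = [-1, -1, 0]^T.
V = [v_1 v_2 v_3] = [[1, 1, -1], [2, 2, -1], [0, 1, 0]] has det V = -1, so V^{-1} = adj(V)/det V = [[-1, 1, -1], [0, 0, 1], [-2, 1, 0]].
Modal coordinates z(0) = V^{-1} x(0): (-1)·(-1) + 1·(-1) + (-1)·(-1) = 1; 0·(-1) + 0·(-1) + 1·(-1) = -1; (-2)·(-1) + 1·(-1) + 0·(-1) = 1; so z(0) = [1, -1, 1]^T.
x_3(t) = Σ_i (v_i)_3 · z_i(0) · e^{λ_i t} (row 3 of V times the modal terms).
x_3(1.2) = 0·1·e^{-5·1.2} + 1·(-1)·e^{-4·1.2} + 0·1·e^{-2·1.2} = 0·0.002479 + (-1)·0.008230 + 0·0.090718 = -0.0082.

-0.0082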